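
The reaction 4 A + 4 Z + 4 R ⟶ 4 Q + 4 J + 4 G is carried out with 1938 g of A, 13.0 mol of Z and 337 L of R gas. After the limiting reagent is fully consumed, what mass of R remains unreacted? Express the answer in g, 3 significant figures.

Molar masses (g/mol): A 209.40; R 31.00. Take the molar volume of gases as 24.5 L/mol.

n(A) = 1938 / 209.40 = 9.255 mol
n(Z) = 13.00 mol
n(R) = 337.0 / 24.5 = 13.76 mol
n/ν for A = 9.255/4 = 2.314
n/ν for Z = 13.00/4 = 3.250
n/ν for R = 13.76/4 = 3.440
Smallest n/ν is A → limiting reagent.
R consumed = (4/4) × 9.255 = 9.255 mol
R remaining = 13.76 − 9.255 = 4.505 mol
mass = 4.505 × 31.00 = 139.7 g

140 g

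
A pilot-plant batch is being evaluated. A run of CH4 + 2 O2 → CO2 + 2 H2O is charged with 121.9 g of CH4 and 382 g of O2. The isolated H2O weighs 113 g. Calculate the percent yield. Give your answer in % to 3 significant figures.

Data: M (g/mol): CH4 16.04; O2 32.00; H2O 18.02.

52.5 %

n(CH4) = 121.9 / 16.04 = 7.600 mol
n(O2) = 382.0 / 32.00 = 11.94 mol
n/ν for CH4 = 7.600/1 = 7.600
n/ν for O2 = 11.94/2 = 5.970
Smallest n/ν is O2 → limiting reagent.
theoretical n(H2O) = (2/2) × 11.94 = 11.94 mol → 215.2 g
% yield = 113 / 215.2 × 100 = 52.51 %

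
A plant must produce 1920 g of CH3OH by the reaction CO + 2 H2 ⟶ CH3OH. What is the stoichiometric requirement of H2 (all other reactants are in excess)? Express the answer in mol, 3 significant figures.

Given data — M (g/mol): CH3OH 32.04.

n(CH3OH) = 1920 / 32.04 = 59.93 mol
n(H2) = (2/1) × 59.93 = 119.9 mol

120 mol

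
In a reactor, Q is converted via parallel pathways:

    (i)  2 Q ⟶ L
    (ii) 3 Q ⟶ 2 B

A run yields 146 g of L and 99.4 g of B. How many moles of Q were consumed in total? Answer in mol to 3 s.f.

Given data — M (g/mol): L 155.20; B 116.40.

3.16 mol

n(L) = 146 / 155.20 = 0.9407 mol
n(B) = 99.4 / 116.40 = 0.8540 mol
n(Q) via (i) = (2/1)×0.9407 = 1.881 mol
n(Q) via (ii) = (3/2)×0.8540 = 1.281 mol
total n(Q) = 1.881 + 1.281 = 3.162 mol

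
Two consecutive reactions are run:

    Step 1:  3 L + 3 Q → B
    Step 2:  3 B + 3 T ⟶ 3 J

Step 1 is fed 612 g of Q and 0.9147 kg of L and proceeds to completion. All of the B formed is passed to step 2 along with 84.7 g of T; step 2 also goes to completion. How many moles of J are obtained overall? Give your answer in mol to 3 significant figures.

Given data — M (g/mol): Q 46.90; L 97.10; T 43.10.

Step 1:
n(Q) = 612.0 / 46.90 = 13.05 mol
n(L) = 0.9147×1000 / 97.10 = 9.420 mol
n/ν → Q: 4.350, L: 3.140; L is limiting.
n(B) produced = (1/3) × 9.420 = 3.140 mol
Step 2:
n(B) available = 3.140 mol
n(T) = 84.70 / 43.10 = 1.965 mol
n/ν → B: 1.047, T: 0.6550; T is limiting.
n(J) = (3/3) × 1.965 = 1.965 mol

1.97 mol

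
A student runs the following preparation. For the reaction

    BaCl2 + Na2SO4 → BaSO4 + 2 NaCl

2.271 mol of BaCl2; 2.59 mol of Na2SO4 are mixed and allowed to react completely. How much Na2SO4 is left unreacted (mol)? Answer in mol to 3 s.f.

0.319 mol

n(BaCl2) = 2.271 mol
n(Na2SO4) = 2.590 mol
n/ν for BaCl2 = 2.271/1 = 2.271
n/ν for Na2SO4 = 2.590/1 = 2.590
Smallest n/ν is BaCl2 → limiting reagent.
Na2SO4 consumed = (1/1) × 2.271 = 2.271 mol
Na2SO4 remaining = 2.590 − 2.271 = 0.3190 mol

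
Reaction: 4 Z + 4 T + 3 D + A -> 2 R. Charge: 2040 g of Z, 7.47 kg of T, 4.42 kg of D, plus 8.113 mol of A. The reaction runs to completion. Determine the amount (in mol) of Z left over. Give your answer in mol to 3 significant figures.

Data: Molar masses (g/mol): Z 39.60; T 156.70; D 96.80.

n(Z) = 2040 / 39.60 = 51.52 mol
n(T) = 7.470×1000 / 156.70 = 47.67 mol
n(D) = 4.420×1000 / 96.80 = 45.66 mol
n(A) = 8.113 mol
n/ν → Z: 12.88, T: 11.92, D: 15.22, A: 8.113; A is limiting.
Z consumed = (4/1) × 8.113 = 32.45 mol
Z remaining = 51.52 − 32.45 = 19.07 mol

19.1 mol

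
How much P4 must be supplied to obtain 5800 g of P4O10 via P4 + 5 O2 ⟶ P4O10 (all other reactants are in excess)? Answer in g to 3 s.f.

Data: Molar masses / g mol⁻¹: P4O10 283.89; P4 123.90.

n(P4O10) = 5800 / 283.89 = 20.43 mol
n(P4) = (1/1) × 20.43 = 20.43 mol
mass = 20.43 × 123.90 = 2531 g

2530 g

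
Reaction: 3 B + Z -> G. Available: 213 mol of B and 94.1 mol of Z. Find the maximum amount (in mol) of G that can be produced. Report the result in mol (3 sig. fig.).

71.0 mol

n(B) = 213.0 mol
n(Z) = 94.10 mol
n/ν for B = 213.0/3 = 71.00
n/ν for Z = 94.10/1 = 94.10
Smallest n/ν is B → limiting reagent.
n(G) = (1/3) × 213.0 = 71.00 mol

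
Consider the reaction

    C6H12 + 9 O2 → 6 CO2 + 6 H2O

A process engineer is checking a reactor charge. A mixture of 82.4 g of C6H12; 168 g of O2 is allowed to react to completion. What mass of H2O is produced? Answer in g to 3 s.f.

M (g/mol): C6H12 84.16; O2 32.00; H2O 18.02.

63.1 g

n(C6H12) = 82.40 / 84.16 = 0.9791 mol
n(O2) = 168.0 / 32.00 = 5.250 mol
n/ν for C6H12 = 0.9791/1 = 0.9791
n/ν for O2 = 5.250/9 = 0.5833
Smallest n/ν is O2 → limiting reagent.
n(H2O) = (6/9) × 5.250 = 3.500 mol
mass = 3.500 × 18.02 = 63.07 g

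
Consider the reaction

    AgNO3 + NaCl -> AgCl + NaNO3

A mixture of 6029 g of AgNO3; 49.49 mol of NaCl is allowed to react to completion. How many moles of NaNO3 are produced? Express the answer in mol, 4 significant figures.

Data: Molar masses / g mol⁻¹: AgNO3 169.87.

n(AgNO3) = 6029 / 169.87 = 35.49 mol
n(NaCl) = 49.49 mol
n/ν for AgNO3 = 35.49/1 = 35.49
n/ν for NaCl = 49.49/1 = 49.49
Smallest n/ν is AgNO3 → limiting reagent.
n(NaNO3) = (1/1) × 35.49 = 35.49 mol

35.49 mol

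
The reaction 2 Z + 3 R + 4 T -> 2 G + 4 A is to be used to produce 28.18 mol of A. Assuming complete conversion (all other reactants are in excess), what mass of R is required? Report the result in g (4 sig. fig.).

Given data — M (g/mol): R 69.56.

n(A) = 28.18 mol
n(R) = (3/4) × 28.18 = 21.14 mol
mass = 21.14 × 69.56 = 1470 g

1470 g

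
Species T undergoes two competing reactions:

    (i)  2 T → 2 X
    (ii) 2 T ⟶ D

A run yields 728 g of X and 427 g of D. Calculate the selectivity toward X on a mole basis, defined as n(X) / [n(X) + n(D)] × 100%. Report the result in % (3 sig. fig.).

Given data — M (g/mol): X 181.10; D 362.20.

77.3 %

n(X) = 728 / 181.10 = 4.020 mol
n(D) = 427 / 362.20 = 1.179 mol
selectivity = 4.020/(4.020+1.179) × 100 = 77.32 %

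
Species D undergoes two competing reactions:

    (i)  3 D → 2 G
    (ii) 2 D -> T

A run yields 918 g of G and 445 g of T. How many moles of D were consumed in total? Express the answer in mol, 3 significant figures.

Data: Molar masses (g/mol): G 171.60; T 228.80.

11.9 mol

n(G) = 918 / 171.60 = 5.350 mol
n(T) = 445 / 228.80 = 1.945 mol
n(D) via (i) = (3/2)×5.350 = 8.025 mol
n(D) via (ii) = (2/1)×1.945 = 3.890 mol
total n(D) = 8.025 + 3.890 = 11.92 mol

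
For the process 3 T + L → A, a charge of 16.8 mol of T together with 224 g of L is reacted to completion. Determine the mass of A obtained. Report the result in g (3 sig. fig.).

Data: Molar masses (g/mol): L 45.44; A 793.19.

n(T) = 16.80 mol
n(L) = 224.0 / 45.44 = 4.930 mol
n/ν for T = 16.80/3 = 5.600
n/ν for L = 4.930/1 = 4.930
Smallest n/ν is L → limiting reagent.
n(A) = (1/1) × 4.930 = 4.930 mol
mass = 4.930 × 793.19 = 3910 g

3910 g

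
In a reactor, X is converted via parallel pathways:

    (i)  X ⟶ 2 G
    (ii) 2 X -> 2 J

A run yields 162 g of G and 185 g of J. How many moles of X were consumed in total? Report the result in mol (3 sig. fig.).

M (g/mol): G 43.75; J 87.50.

n(G) = 162 / 43.75 = 3.703 mol
n(J) = 185 / 87.50 = 2.114 mol
n(X) via (i) = (1/2)×3.703 = 1.852 mol
n(X) via (ii) = (2/2)×2.114 = 2.114 mol
total n(X) = 1.852 + 2.114 = 3.966 mol

3.97 mol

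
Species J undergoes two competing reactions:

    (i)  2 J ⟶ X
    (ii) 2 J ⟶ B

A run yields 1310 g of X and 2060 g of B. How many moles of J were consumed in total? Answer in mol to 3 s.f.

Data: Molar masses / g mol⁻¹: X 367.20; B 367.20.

18.4 mol

n(X) = 1310 / 367.20 = 3.568 mol
n(B) = 2060 / 367.20 = 5.610 mol
n(J) via (i) = (2/1)×3.568 = 7.136 mol
n(J) via (ii) = (2/1)×5.610 = 11.22 mol
total n(J) = 7.136 + 11.22 = 18.36 mol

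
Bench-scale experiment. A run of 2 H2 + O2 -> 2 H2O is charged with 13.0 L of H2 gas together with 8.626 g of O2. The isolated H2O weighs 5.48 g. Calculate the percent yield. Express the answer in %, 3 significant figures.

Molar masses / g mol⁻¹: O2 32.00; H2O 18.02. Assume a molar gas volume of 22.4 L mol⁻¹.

56.4 %

n(H2) = 13.00 / 22.4 = 0.5804 mol
n(O2) = 8.626 / 32.00 = 0.2696 mol
n/ν → H2: 0.2902, O2: 0.2696; O2 is limiting.
theoretical n(H2O) = (2/1) × 0.2696 = 0.5392 mol → 9.716 g
% yield = 5.48 / 9.716 × 100 = 56.40 %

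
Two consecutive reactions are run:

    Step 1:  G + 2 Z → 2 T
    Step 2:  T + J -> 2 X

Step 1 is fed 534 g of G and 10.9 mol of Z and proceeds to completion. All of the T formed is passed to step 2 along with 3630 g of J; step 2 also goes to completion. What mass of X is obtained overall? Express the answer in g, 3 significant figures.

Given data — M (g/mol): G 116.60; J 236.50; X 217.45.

Step 1:
n(G) = 534.0 / 116.60 = 4.580 mol
n(Z) = 10.90 mol
n/ν for G = 4.580/1 = 4.580
n/ν for Z = 10.90/2 = 5.450
Smallest n/ν is G → limiting reagent.
n(T) produced = (2/1) × 4.580 = 9.160 mol
Step 2:
n(T) available = 9.160 mol
n(J) = 3630 / 236.50 = 15.35 mol
n/ν for T = 9.160/1 = 9.160
n/ν for J = 15.35/1 = 15.35
Smallest n/ν is T → limiting reagent.
n(X) = (2/1) × 9.160 = 18.32 mol
mass = 18.32 × 217.45 = 3984 g

3980 g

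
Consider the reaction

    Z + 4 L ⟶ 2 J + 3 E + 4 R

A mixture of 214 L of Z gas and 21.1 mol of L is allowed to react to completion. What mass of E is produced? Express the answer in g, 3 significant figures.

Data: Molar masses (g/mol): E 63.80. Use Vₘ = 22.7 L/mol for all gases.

1010 g

n(Z) = 214.0 / 22.7 = 9.427 mol
n(L) = 21.10 mol
n/ν for Z = 9.427/1 = 9.427
n/ν for L = 21.10/4 = 5.275
Smallest n/ν is L → limiting reagent.
n(E) = (3/4) × 21.10 = 15.83 mol
mass = 15.83 × 63.80 = 1010 g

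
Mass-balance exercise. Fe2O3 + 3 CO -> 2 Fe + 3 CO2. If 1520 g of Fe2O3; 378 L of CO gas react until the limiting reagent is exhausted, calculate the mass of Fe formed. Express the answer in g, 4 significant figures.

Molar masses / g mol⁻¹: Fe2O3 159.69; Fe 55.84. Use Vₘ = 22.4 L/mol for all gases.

n(Fe2O3) = 1520 / 159.69 = 9.518 mol
n(CO) = 378.0 / 22.4 = 16.88 mol
n/ν for Fe2O3 = 9.518/1 = 9.518
n/ν for CO = 16.88/3 = 5.627
Smallest n/ν is CO → limiting reagent.
n(Fe) = (2/3) × 16.88 = 11.25 mol
mass = 11.25 × 55.84 = 628.2 g

628.2 g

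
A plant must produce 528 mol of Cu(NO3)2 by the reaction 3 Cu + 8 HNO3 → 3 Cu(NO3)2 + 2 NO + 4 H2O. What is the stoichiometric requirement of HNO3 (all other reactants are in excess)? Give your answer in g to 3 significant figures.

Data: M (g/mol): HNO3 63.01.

88700 g

n(Cu(NO3)2) = 528.0 mol
n(HNO3) = (8/3) × 528.0 = 1408 mol
mass = 1408 × 63.01 = 88720 g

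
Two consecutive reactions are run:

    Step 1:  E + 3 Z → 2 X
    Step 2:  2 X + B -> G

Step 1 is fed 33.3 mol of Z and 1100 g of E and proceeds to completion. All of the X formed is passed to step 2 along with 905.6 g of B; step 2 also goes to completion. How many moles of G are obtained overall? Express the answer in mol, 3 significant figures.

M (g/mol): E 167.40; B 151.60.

Step 1:
n(Z) = 33.30 mol
n(E) = 1100 / 167.40 = 6.571 mol
n/ν for Z = 33.30/3 = 11.10
n/ν for E = 6.571/1 = 6.571
Smallest n/ν is E → limiting reagent.
n(X) produced = (2/1) × 6.571 = 13.14 mol
Step 2:
n(X) available = 13.14 mol
n(B) = 905.6 / 151.60 = 5.974 mol
n/ν for X = 13.14/2 = 6.570
n/ν for B = 5.974/1 = 5.974
Smallest n/ν is B → limiting reagent.
n(G) = (1/1) × 5.974 = 5.974 mol

5.97 mol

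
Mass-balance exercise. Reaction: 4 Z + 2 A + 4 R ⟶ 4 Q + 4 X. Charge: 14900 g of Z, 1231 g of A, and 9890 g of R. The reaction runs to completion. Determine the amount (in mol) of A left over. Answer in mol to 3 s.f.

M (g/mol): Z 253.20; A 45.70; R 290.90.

9.94 mol

n(Z) = 14900 / 253.20 = 58.85 mol
n(A) = 1231 / 45.70 = 26.94 mol
n(R) = 9890 / 290.90 = 34.00 mol
n/ν for Z = 58.85/4 = 14.71
n/ν for A = 26.94/2 = 13.47
n/ν for R = 34.00/4 = 8.500
Smallest n/ν is R → limiting reagent.
A consumed = (2/4) × 34.00 = 17.00 mol
A remaining = 26.94 − 17.00 = 9.940 mol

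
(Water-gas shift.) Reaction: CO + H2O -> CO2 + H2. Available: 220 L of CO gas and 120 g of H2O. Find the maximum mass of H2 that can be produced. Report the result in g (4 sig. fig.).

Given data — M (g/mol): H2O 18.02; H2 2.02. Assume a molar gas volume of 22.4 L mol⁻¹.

13.45 g

n(CO) = 220.0 / 22.4 = 9.821 mol
n(H2O) = 120.0 / 18.02 = 6.659 mol
n/ν → CO: 9.821, H2O: 6.659; H2O is limiting.
n(H2) = (1/1) × 6.659 = 6.659 mol
mass = 6.659 × 2.02 = 13.45 g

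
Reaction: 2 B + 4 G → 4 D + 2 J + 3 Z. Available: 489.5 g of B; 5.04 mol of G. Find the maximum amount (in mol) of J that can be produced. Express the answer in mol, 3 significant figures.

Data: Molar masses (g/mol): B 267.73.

n(B) = 489.5 / 267.73 = 1.828 mol
n(G) = 5.040 mol
n/ν → B: 0.9140, G: 1.260; B is limiting.
n(J) = (2/2) × 1.828 = 1.828 mol

1.83 mol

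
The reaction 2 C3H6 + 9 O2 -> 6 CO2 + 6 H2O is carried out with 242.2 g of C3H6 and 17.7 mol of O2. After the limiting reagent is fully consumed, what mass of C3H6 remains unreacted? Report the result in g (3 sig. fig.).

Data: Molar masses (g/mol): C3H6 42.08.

76.7 g

n(C3H6) = 242.2 / 42.08 = 5.756 mol
n(O2) = 17.70 mol
n/ν → C3H6: 2.878, O2: 1.967; O2 is limiting.
C3H6 consumed = (2/9) × 17.70 = 3.933 mol
C3H6 remaining = 5.756 − 3.933 = 1.823 mol
mass = 1.823 × 42.08 = 76.71 g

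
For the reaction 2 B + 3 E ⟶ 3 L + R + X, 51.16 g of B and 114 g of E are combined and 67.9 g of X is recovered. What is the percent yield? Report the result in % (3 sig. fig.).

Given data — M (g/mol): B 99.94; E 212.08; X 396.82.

n(B) = 51.16 / 99.94 = 0.5119 mol
n(E) = 114.0 / 212.08 = 0.5375 mol
n/ν for B = 0.5119/2 = 0.2560
n/ν for E = 0.5375/3 = 0.1792
Smallest n/ν is E → limiting reagent.
theoretical n(X) = (1/3) × 0.5375 = 0.1792 mol → 71.11 g
% yield = 67.9 / 71.11 × 100 = 95.49 %

95.5 %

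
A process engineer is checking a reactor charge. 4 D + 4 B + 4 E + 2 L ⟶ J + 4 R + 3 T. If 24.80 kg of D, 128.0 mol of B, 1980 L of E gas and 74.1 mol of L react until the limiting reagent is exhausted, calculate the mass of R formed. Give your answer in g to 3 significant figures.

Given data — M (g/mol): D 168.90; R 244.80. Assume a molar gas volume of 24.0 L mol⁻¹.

20200 g

n(D) = 24.80×1000 / 168.90 = 146.8 mol
n(B) = 128.0 mol
n(E) = 1980 / 24.0 = 82.50 mol
n(L) = 74.10 mol
n/ν for D = 146.8/4 = 36.70
n/ν for B = 128.0/4 = 32.00
n/ν for E = 82.50/4 = 20.63
n/ν for L = 74.10/2 = 37.05
Smallest n/ν is E → limiting reagent.
n(R) = (4/4) × 82.50 = 82.50 mol
mass = 82.50 × 244.80 = 20200 g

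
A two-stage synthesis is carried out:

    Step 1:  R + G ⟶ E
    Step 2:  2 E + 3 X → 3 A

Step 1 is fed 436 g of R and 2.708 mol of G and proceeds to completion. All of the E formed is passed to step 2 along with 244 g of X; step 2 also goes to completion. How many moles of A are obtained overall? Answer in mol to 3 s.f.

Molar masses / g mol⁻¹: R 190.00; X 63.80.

Step 1:
n(R) = 436.0 / 190.00 = 2.295 mol
n(G) = 2.708 mol
n/ν for R = 2.295/1 = 2.295
n/ν for G = 2.708/1 = 2.708
Smallest n/ν is R → limiting reagent.
n(E) produced = (1/1) × 2.295 = 2.295 mol
Step 2:
n(E) available = 2.295 mol
n(X) = 244.0 / 63.80 = 3.824 mol
n/ν for E = 2.295/2 = 1.148
n/ν for X = 3.824/3 = 1.275
Smallest n/ν is E → limiting reagent.
n(A) = (3/2) × 2.295 = 3.443 mol

3.44 mol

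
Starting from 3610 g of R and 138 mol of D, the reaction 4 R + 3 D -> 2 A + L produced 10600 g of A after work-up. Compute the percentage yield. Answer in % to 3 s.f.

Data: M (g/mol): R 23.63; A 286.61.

n(R) = 3610 / 23.63 = 152.8 mol
n(D) = 138.0 mol
n/ν → R: 38.20, D: 46.00; R is limiting.
theoretical n(A) = (2/4) × 152.8 = 76.40 mol → 21900 g
% yield = 10600 / 21900 × 100 = 48.40 %

48.4 %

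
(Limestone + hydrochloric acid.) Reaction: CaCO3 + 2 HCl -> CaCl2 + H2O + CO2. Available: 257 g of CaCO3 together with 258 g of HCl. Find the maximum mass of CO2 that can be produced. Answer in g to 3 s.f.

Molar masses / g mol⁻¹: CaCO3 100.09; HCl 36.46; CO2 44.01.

113 g

n(CaCO3) = 257.0 / 100.09 = 2.568 mol
n(HCl) = 258.0 / 36.46 = 7.076 mol
n/ν for CaCO3 = 2.568/1 = 2.568
n/ν for HCl = 7.076/2 = 3.538
Smallest n/ν is CaCO3 → limiting reagent.
n(CO2) = (1/1) × 2.568 = 2.568 mol
mass = 2.568 × 44.01 = 113.0 g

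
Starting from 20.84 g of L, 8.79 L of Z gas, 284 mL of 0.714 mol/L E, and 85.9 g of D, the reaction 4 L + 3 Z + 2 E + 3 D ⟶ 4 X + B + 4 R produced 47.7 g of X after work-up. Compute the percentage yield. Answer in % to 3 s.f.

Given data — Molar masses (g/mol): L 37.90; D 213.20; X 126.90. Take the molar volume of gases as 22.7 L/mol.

n(L) = 20.84 / 37.90 = 0.5499 mol
n(Z) = 8.790 / 22.7 = 0.3872 mol
n(E) = 0.714 × 284.0/1000 = 0.2028 mol
n(D) = 85.90 / 213.20 = 0.4029 mol
n/ν for L = 0.5499/4 = 0.1375
n/ν for Z = 0.3872/3 = 0.1291
n/ν for E = 0.2028/2 = 0.1014
n/ν for D = 0.4029/3 = 0.1343
Smallest n/ν is E → limiting reagent.
theoretical n(X) = (4/2) × 0.2028 = 0.4056 mol → 51.47 g
% yield = 47.7 / 51.47 × 100 = 92.68 %

92.7 %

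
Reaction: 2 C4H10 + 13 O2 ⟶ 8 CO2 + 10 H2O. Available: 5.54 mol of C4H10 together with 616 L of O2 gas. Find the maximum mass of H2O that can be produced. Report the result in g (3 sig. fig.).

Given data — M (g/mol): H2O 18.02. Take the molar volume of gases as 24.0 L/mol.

n(C4H10) = 5.540 mol
n(O2) = 616.0 / 24.0 = 25.67 mol
n/ν for C4H10 = 5.540/2 = 2.770
n/ν for O2 = 25.67/13 = 1.975
Smallest n/ν is O2 → limiting reagent.
n(H2O) = (10/13) × 25.67 = 19.75 mol
mass = 19.75 × 18.02 = 355.9 g

356 g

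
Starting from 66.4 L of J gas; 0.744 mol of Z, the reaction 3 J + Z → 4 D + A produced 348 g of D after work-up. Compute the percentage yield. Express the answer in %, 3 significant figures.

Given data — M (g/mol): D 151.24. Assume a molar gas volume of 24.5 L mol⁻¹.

n(J) = 66.40 / 24.5 = 2.710 mol
n(Z) = 0.7440 mol
n/ν for J = 2.710/3 = 0.9033
n/ν for Z = 0.7440/1 = 0.7440
Smallest n/ν is Z → limiting reagent.
theoretical n(D) = (4/1) × 0.7440 = 2.976 mol → 450.1 g
% yield = 348 / 450.1 × 100 = 77.32 %

77.3 %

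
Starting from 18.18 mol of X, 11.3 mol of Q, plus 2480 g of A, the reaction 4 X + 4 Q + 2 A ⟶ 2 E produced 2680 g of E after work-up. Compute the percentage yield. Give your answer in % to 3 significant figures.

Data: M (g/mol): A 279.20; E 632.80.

n(X) = 18.18 mol
n(Q) = 11.30 mol
n(A) = 2480 / 279.20 = 8.883 mol
n/ν for X = 18.18/4 = 4.545
n/ν for Q = 11.30/4 = 2.825
n/ν for A = 8.883/2 = 4.442
Smallest n/ν is Q → limiting reagent.
theoretical n(E) = (2/4) × 11.30 = 5.650 mol → 3575 g
% yield = 2680 / 3575 × 100 = 74.97 %

75.0 %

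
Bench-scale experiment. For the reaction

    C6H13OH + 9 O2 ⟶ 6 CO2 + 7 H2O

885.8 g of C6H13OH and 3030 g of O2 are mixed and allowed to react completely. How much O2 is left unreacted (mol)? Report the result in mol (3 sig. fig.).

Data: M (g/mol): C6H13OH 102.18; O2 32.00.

16.7 mol

n(C6H13OH) = 885.8 / 102.18 = 8.669 mol
n(O2) = 3030 / 32.00 = 94.69 mol
n/ν for C6H13OH = 8.669/1 = 8.669
n/ν for O2 = 94.69/9 = 10.52
Smallest n/ν is C6H13OH → limiting reagent.
O2 consumed = (9/1) × 8.669 = 78.02 mol
O2 remaining = 94.69 − 78.02 = 16.67 mol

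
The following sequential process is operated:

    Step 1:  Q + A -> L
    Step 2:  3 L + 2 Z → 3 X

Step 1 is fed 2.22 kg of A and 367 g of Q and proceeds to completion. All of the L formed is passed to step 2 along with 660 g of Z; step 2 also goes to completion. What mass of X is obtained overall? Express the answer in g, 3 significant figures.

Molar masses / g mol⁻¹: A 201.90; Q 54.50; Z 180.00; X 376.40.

Step 1:
n(A) = 2.220×1000 / 201.90 = 11.00 mol
n(Q) = 367.0 / 54.50 = 6.734 mol
n/ν for A = 11.00/1 = 11.00
n/ν for Q = 6.734/1 = 6.734
Smallest n/ν is Q → limiting reagent.
n(L) produced = (1/1) × 6.734 = 6.734 mol
Step 2:
n(L) available = 6.734 mol
n(Z) = 660.0 / 180.00 = 3.667 mol
n/ν for L = 6.734/3 = 2.245
n/ν for Z = 3.667/2 = 1.834
Smallest n/ν is Z → limiting reagent.
n(X) = (3/2) × 3.667 = 5.501 mol
mass = 5.501 × 376.40 = 2071 g

2070 g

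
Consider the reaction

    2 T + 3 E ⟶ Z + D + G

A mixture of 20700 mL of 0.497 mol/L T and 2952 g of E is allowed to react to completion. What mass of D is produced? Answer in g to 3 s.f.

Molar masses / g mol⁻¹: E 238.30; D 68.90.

n(T) = 0.497 × 20700/1000 = 10.29 mol
n(E) = 2952 / 238.30 = 12.39 mol
n/ν for T = 10.29/2 = 5.145
n/ν for E = 12.39/3 = 4.130
Smallest n/ν is E → limiting reagent.
n(D) = (1/3) × 12.39 = 4.130 mol
mass = 4.130 × 68.90 = 284.6 g

285 g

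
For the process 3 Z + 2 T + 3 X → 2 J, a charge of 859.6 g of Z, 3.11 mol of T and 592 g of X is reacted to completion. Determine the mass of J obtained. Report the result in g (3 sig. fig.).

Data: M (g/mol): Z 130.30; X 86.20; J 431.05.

1340 g

n(Z) = 859.6 / 130.30 = 6.597 mol
n(T) = 3.110 mol
n(X) = 592.0 / 86.20 = 6.868 mol
n/ν for Z = 6.597/3 = 2.199
n/ν for T = 3.110/2 = 1.555
n/ν for X = 6.868/3 = 2.289
Smallest n/ν is T → limiting reagent.
n(J) = (2/2) × 3.110 = 3.110 mol
mass = 3.110 × 431.05 = 1341 g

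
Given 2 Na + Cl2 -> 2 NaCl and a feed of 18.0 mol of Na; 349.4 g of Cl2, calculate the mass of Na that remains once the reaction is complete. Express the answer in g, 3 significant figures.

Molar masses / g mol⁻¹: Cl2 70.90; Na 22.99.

187 g

n(Na) = 18.00 mol
n(Cl2) = 349.4 / 70.90 = 4.928 mol
n/ν for Na = 18.00/2 = 9.000
n/ν for Cl2 = 4.928/1 = 4.928
Smallest n/ν is Cl2 → limiting reagent.
Na consumed = (2/1) × 4.928 = 9.856 mol
Na remaining = 18.00 − 9.856 = 8.144 mol
mass = 8.144 × 22.99 = 187.2 g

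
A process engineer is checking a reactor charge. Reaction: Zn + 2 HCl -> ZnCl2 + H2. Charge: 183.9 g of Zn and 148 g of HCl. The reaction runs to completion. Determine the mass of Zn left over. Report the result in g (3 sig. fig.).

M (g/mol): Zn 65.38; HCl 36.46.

n(Zn) = 183.9 / 65.38 = 2.813 mol
n(HCl) = 148.0 / 36.46 = 4.059 mol
n/ν → Zn: 2.813, HCl: 2.030; HCl is limiting.
Zn consumed = (1/2) × 4.059 = 2.030 mol
Zn remaining = 2.813 − 2.030 = 0.7830 mol
mass = 0.7830 × 65.38 = 51.19 g

51.2 g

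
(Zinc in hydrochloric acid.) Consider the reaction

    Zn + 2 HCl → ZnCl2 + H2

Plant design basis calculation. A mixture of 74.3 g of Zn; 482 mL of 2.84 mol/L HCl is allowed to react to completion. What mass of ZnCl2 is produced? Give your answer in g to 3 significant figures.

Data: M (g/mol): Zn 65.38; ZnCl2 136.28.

n(Zn) = 74.30 / 65.38 = 1.136 mol
n(HCl) = 2.84 × 482.0/1000 = 1.369 mol
n/ν for Zn = 1.136/1 = 1.136
n/ν for HCl = 1.369/2 = 0.6845
Smallest n/ν is HCl → limiting reagent.
n(ZnCl2) = (1/2) × 1.369 = 0.6845 mol
mass = 0.6845 × 136.28 = 93.28 g

93.3 g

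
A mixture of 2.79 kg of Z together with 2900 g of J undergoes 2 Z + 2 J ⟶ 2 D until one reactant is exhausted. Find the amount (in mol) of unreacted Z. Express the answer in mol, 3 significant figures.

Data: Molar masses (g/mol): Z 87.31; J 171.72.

n(Z) = 2.790×1000 / 87.31 = 31.96 mol
n(J) = 2900 / 171.72 = 16.89 mol
n/ν for Z = 31.96/2 = 15.98
n/ν for J = 16.89/2 = 8.445
Smallest n/ν is J → limiting reagent.
Z consumed = (2/2) × 16.89 = 16.89 mol
Z remaining = 31.96 − 16.89 = 15.07 mol

15.1 mol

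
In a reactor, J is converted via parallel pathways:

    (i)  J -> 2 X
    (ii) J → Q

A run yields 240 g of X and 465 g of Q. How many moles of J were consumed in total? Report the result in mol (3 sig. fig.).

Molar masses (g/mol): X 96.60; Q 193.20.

3.65 mol

n(X) = 240 / 96.60 = 2.484 mol
n(Q) = 465 / 193.20 = 2.407 mol
n(J) via (i) = (1/2)×2.484 = 1.242 mol
n(J) via (ii) = (1/1)×2.407 = 2.407 mol
total n(J) = 1.242 + 2.407 = 3.649 mol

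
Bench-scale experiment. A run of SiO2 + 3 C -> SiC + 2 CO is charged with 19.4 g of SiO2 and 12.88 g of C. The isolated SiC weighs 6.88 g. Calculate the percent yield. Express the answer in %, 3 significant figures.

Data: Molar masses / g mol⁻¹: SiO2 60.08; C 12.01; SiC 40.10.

53.1 %

n(SiO2) = 19.40 / 60.08 = 0.3229 mol
n(C) = 12.88 / 12.01 = 1.072 mol
n/ν → SiO2: 0.3229, C: 0.3573; SiO2 is limiting.
theoretical n(SiC) = (1/1) × 0.3229 = 0.3229 mol → 12.95 g
% yield = 6.88 / 12.95 × 100 = 53.13 %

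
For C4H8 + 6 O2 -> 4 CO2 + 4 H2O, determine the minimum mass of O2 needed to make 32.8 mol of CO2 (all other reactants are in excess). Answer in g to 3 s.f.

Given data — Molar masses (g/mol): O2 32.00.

n(CO2) = 32.80 mol
n(O2) = (6/4) × 32.80 = 49.20 mol
mass = 49.20 × 32.00 = 1574 g

1570 g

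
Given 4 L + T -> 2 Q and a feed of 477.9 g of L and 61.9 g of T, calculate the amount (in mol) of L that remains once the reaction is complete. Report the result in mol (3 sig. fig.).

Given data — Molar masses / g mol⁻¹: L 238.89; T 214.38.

n(L) = 477.9 / 238.89 = 2.001 mol
n(T) = 61.90 / 214.38 = 0.2887 mol
n/ν for L = 2.001/4 = 0.5003
n/ν for T = 0.2887/1 = 0.2887
Smallest n/ν is T → limiting reagent.
L consumed = (4/1) × 0.2887 = 1.155 mol
L remaining = 2.001 − 1.155 = 0.8460 mol

0.846 mol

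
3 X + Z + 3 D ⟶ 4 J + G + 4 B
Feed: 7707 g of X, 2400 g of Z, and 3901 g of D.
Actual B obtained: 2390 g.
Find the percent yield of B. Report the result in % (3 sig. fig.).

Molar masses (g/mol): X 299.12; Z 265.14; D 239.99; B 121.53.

n(X) = 7707 / 299.12 = 25.77 mol
n(Z) = 2400 / 265.14 = 9.052 mol
n(D) = 3901 / 239.99 = 16.25 mol
n/ν for X = 25.77/3 = 8.590
n/ν for Z = 9.052/1 = 9.052
n/ν for D = 16.25/3 = 5.417
Smallest n/ν is D → limiting reagent.
theoretical n(B) = (4/3) × 16.25 = 21.67 mol → 2634 g
% yield = 2390 / 2634 × 100 = 90.74 %

90.7 %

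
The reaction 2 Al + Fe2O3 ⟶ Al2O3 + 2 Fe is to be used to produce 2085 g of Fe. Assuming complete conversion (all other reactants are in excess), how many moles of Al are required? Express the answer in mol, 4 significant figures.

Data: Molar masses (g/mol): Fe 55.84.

37.34 mol

n(Fe) = 2085 / 55.84 = 37.34 mol
n(Al) = (2/2) × 37.34 = 37.34 mol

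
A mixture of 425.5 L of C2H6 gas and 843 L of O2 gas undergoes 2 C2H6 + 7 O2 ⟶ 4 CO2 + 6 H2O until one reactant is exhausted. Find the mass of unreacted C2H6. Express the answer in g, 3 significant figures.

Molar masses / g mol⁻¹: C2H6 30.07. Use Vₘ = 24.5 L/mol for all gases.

227 g

n(C2H6) = 425.5 / 24.5 = 17.37 mol
n(O2) = 843.0 / 24.5 = 34.41 mol
n/ν for C2H6 = 17.37/2 = 8.685
n/ν for O2 = 34.41/7 = 4.916
Smallest n/ν is O2 → limiting reagent.
C2H6 consumed = (2/7) × 34.41 = 9.831 mol
C2H6 remaining = 17.37 − 9.831 = 7.539 mol
mass = 7.539 × 30.07 = 226.7 g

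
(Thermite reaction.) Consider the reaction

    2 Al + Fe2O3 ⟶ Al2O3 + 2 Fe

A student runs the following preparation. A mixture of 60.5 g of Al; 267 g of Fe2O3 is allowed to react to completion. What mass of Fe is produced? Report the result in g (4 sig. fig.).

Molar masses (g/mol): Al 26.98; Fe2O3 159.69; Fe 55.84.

n(Al) = 60.50 / 26.98 = 2.242 mol
n(Fe2O3) = 267.0 / 159.69 = 1.672 mol
n/ν → Al: 1.121, Fe2O3: 1.672; Al is limiting.
n(Fe) = (2/2) × 2.242 = 2.242 mol
mass = 2.242 × 55.84 = 125.2 g

125.2 g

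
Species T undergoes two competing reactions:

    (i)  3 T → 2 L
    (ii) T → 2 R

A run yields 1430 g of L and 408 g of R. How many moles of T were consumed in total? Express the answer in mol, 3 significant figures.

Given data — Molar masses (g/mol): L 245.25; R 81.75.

n(L) = 1430 / 245.25 = 5.831 mol
n(R) = 408 / 81.75 = 4.991 mol
n(T) via (i) = (3/2)×5.831 = 8.747 mol
n(T) via (ii) = (1/2)×4.991 = 2.496 mol
total n(T) = 8.747 + 2.496 = 11.24 mol

11.2 mol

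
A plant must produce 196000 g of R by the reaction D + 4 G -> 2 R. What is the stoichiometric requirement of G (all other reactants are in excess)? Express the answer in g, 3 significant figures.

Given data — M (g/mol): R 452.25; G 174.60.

n(R) = 196000 / 452.25 = 433.4 mol
n(G) = (4/2) × 433.4 = 866.8 mol
mass = 866.8 × 174.60 = 151300 g

151000 g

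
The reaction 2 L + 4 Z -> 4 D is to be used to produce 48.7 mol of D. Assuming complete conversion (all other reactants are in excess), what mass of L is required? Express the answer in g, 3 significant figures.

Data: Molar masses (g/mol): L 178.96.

n(D) = 48.70 mol
n(L) = (2/4) × 48.70 = 24.35 mol
mass = 24.35 × 178.96 = 4358 g

4360 g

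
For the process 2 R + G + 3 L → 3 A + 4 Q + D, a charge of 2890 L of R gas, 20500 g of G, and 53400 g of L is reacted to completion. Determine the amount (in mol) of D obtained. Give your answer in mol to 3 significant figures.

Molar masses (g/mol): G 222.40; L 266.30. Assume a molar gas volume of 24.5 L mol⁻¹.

59.0 mol

n(R) = 2890 / 24.5 = 118.0 mol
n(G) = 20500 / 222.40 = 92.18 mol
n(L) = 53400 / 266.30 = 200.5 mol
n/ν for R = 118.0/2 = 59.00
n/ν for G = 92.18/1 = 92.18
n/ν for L = 200.5/3 = 66.83
Smallest n/ν is R → limiting reagent.
n(D) = (1/2) × 118.0 = 59.00 mol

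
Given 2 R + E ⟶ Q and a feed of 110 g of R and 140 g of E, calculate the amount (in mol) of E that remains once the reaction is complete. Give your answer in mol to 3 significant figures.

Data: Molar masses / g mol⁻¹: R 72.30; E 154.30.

0.147 mol

n(R) = 110.0 / 72.30 = 1.521 mol
n(E) = 140.0 / 154.30 = 0.9073 mol
n/ν for R = 1.521/2 = 0.7605
n/ν for E = 0.9073/1 = 0.9073
Smallest n/ν is R → limiting reagent.
E consumed = (1/2) × 1.521 = 0.7605 mol
E remaining = 0.9073 − 0.7605 = 0.1468 mol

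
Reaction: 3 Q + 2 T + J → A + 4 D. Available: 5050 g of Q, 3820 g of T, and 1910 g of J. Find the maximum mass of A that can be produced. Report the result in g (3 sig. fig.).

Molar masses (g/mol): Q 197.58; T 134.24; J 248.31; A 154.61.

1190 g

n(Q) = 5050 / 197.58 = 25.56 mol
n(T) = 3820 / 134.24 = 28.46 mol
n(J) = 1910 / 248.31 = 7.692 mol
n/ν for Q = 25.56/3 = 8.520
n/ν for T = 28.46/2 = 14.23
n/ν for J = 7.692/1 = 7.692
Smallest n/ν is J → limiting reagent.
n(A) = (1/1) × 7.692 = 7.692 mol
mass = 7.692 × 154.61 = 1189 g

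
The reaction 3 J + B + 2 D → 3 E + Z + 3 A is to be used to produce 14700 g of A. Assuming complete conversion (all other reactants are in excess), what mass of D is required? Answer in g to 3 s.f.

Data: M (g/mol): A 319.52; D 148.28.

n(A) = 14700 / 319.52 = 46.01 mol
n(D) = (2/3) × 46.01 = 30.67 mol
mass = 30.67 × 148.28 = 4548 g

4550 g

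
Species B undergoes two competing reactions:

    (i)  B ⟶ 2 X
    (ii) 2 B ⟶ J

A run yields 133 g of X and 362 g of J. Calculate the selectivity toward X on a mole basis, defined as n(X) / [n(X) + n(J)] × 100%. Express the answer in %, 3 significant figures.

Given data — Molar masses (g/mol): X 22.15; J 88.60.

n(X) = 133 / 22.15 = 6.005 mol
n(J) = 362 / 88.60 = 4.086 mol
selectivity = 6.005/(6.005+4.086) × 100 = 59.51 %

59.5 %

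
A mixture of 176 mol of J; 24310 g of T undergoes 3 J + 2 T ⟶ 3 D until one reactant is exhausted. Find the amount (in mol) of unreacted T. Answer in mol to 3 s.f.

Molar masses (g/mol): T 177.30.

n(J) = 176.0 mol
n(T) = 24310 / 177.30 = 137.1 mol
n/ν for J = 176.0/3 = 58.67
n/ν for T = 137.1/2 = 68.55
Smallest n/ν is J → limiting reagent.
T consumed = (2/3) × 176.0 = 117.3 mol
T remaining = 137.1 − 117.3 = 19.80 mol

19.8 mol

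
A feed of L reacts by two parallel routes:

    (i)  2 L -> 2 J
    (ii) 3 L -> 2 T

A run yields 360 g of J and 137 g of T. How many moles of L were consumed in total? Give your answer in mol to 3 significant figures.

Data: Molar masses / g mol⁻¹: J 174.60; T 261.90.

n(J) = 360 / 174.60 = 2.062 mol
n(T) = 137 / 261.90 = 0.5231 mol
n(L) via (i) = (2/2)×2.062 = 2.062 mol
n(L) via (ii) = (3/2)×0.5231 = 0.7847 mol
total n(L) = 2.062 + 0.7847 = 2.847 mol

2.85 mol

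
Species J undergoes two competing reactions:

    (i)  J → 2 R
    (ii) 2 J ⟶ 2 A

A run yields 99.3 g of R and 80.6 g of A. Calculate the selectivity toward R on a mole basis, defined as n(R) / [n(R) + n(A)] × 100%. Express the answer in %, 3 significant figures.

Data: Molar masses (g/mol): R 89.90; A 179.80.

n(R) = 99.3 / 89.90 = 1.105 mol
n(A) = 80.6 / 179.80 = 0.4483 mol
selectivity = 1.105/(1.105+0.4483) × 100 = 71.14 %

71.1 %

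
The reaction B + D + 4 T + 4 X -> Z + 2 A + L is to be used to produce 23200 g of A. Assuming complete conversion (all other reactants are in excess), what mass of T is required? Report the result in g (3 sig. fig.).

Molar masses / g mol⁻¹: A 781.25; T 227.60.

13500 g

n(A) = 23200 / 781.25 = 29.70 mol
n(T) = (4/2) × 29.70 = 59.40 mol
mass = 59.40 × 227.60 = 13520 g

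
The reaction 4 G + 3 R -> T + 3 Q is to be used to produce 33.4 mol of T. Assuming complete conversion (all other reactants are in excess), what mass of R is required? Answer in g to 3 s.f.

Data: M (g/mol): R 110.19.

11000 g

n(T) = 33.40 mol
n(R) = (3/1) × 33.40 = 100.2 mol
mass = 100.2 × 110.19 = 11040 g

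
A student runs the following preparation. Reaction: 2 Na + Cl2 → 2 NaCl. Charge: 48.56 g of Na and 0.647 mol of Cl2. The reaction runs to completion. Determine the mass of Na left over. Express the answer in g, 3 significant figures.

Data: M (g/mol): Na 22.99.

n(Na) = 48.56 / 22.99 = 2.112 mol
n(Cl2) = 0.6470 mol
n/ν → Na: 1.056, Cl2: 0.6470; Cl2 is limiting.
Na consumed = (2/1) × 0.6470 = 1.294 mol
Na remaining = 2.112 − 1.294 = 0.8180 mol
mass = 0.8180 × 22.99 = 18.81 g

18.8 g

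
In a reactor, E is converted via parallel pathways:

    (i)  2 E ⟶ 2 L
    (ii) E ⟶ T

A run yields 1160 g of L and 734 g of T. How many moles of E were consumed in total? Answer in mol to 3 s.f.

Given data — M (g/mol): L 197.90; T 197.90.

9.57 mol

n(L) = 1160 / 197.90 = 5.862 mol
n(T) = 734 / 197.90 = 3.709 mol
n(E) via (i) = (2/2)×5.862 = 5.862 mol
n(E) via (ii) = (1/1)×3.709 = 3.709 mol
total n(E) = 5.862 + 3.709 = 9.571 mol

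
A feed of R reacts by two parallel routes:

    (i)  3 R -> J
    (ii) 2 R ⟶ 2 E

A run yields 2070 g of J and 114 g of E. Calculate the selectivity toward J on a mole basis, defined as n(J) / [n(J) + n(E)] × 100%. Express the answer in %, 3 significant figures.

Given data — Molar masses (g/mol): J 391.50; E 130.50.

n(J) = 2070 / 391.50 = 5.287 mol
n(E) = 114 / 130.50 = 0.8736 mol
selectivity = 5.287/(5.287+0.8736) × 100 = 85.82 %

85.8 %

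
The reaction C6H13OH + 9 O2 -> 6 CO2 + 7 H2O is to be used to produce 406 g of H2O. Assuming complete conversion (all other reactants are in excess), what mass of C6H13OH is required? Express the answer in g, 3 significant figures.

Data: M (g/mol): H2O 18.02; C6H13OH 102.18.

n(H2O) = 406 / 18.02 = 22.53 mol
n(C6H13OH) = (1/7) × 22.53 = 3.219 mol
mass = 3.219 × 102.18 = 328.9 g

329 g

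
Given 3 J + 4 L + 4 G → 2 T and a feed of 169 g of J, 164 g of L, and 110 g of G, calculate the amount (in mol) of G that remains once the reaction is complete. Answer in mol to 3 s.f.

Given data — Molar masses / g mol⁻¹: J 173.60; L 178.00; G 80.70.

n(J) = 169.0 / 173.60 = 0.9735 mol
n(L) = 164.0 / 178.00 = 0.9213 mol
n(G) = 110.0 / 80.70 = 1.363 mol
n/ν for J = 0.9735/3 = 0.3245
n/ν for L = 0.9213/4 = 0.2303
n/ν for G = 1.363/4 = 0.3408
Smallest n/ν is L → limiting reagent.
G consumed = (4/4) × 0.9213 = 0.9213 mol
G remaining = 1.363 − 0.9213 = 0.4417 mol

0.442 mol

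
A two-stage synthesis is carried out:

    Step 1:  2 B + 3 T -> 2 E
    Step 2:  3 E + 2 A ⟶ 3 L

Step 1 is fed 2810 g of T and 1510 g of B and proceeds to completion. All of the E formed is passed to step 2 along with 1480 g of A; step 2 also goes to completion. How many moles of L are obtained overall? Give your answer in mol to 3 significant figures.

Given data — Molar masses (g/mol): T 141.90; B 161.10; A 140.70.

Step 1:
n(T) = 2810 / 141.90 = 19.80 mol
n(B) = 1510 / 161.10 = 9.373 mol
n/ν for T = 19.80/3 = 6.600
n/ν for B = 9.373/2 = 4.687
Smallest n/ν is B → limiting reagent.
n(E) produced = (2/2) × 9.373 = 9.373 mol
Step 2:
n(E) available = 9.373 mol
n(A) = 1480 / 140.70 = 10.52 mol
n/ν for E = 9.373/3 = 3.124
n/ν for A = 10.52/2 = 5.260
Smallest n/ν is E → limiting reagent.
n(L) = (3/3) × 9.373 = 9.373 mol

9.37 mol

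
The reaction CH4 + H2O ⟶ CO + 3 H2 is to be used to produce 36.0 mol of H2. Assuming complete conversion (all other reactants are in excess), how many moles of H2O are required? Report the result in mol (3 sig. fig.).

n(H2) = 36.00 mol
n(H2O) = (1/3) × 36.00 = 12.00 mol

12.0 mol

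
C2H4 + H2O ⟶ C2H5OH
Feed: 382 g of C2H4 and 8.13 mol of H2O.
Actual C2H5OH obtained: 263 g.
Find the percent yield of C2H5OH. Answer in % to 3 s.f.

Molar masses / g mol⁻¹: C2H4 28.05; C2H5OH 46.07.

n(C2H4) = 382.0 / 28.05 = 13.62 mol
n(H2O) = 8.130 mol
n/ν for C2H4 = 13.62/1 = 13.62
n/ν for H2O = 8.130/1 = 8.130
Smallest n/ν is H2O → limiting reagent.
theoretical n(C2H5OH) = (1/1) × 8.130 = 8.130 mol → 374.5 g
% yield = 263 / 374.5 × 100 = 70.23 %

70.2 %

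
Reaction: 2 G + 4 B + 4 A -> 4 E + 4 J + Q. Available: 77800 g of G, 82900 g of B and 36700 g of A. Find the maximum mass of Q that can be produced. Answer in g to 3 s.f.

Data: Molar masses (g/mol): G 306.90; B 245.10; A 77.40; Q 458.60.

n(G) = 77800 / 306.90 = 253.5 mol
n(B) = 82900 / 245.10 = 338.2 mol
n(A) = 36700 / 77.40 = 474.2 mol
n/ν for G = 253.5/2 = 126.8
n/ν for B = 338.2/4 = 84.55
n/ν for A = 474.2/4 = 118.6
Smallest n/ν is B → limiting reagent.
n(Q) = (1/4) × 338.2 = 84.55 mol
mass = 84.55 × 458.60 = 38770 g

38800 g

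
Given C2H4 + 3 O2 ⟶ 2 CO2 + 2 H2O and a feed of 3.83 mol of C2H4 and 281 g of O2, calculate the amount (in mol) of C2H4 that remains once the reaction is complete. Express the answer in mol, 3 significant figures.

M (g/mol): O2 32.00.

n(C2H4) = 3.830 mol
n(O2) = 281.0 / 32.00 = 8.781 mol
n/ν → C2H4: 3.830, O2: 2.927; O2 is limiting.
C2H4 consumed = (1/3) × 8.781 = 2.927 mol
C2H4 remaining = 3.830 − 2.927 = 0.9030 mol

0.903 mol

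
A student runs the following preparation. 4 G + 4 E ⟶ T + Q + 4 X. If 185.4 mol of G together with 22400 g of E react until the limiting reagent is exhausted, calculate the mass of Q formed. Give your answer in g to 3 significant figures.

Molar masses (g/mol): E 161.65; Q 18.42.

638 g

n(G) = 185.4 mol
n(E) = 22400 / 161.65 = 138.6 mol
n/ν → G: 46.35, E: 34.65; E is limiting.
n(Q) = (1/4) × 138.6 = 34.65 mol
mass = 34.65 × 18.42 = 638.3 g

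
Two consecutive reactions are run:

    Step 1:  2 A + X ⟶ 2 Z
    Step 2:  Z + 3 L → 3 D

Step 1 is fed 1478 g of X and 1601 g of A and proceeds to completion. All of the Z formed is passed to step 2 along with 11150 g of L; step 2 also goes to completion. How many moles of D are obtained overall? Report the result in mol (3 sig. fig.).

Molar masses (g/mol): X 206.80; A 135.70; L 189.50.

Step 1:
n(X) = 1478 / 206.80 = 7.147 mol
n(A) = 1601 / 135.70 = 11.80 mol
n/ν for X = 7.147/1 = 7.147
n/ν for A = 11.80/2 = 5.900
Smallest n/ν is A → limiting reagent.
n(Z) produced = (2/2) × 11.80 = 11.80 mol
Step 2:
n(Z) available = 11.80 mol
n(L) = 11150 / 189.50 = 58.84 mol
n/ν for Z = 11.80/1 = 11.80
n/ν for L = 58.84/3 = 19.61
Smallest n/ν is Z → limiting reagent.
n(D) = (3/1) × 11.80 = 35.40 mol

35.4 mol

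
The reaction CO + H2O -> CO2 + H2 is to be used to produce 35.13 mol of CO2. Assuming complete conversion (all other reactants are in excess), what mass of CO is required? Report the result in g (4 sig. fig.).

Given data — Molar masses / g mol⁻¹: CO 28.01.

984.0 g

n(CO2) = 35.13 mol
n(CO) = (1/1) × 35.13 = 35.13 mol
mass = 35.13 × 28.01 = 984.0 g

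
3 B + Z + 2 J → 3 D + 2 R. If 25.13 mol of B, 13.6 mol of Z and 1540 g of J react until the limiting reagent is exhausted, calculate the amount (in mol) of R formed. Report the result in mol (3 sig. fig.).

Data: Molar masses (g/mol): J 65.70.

n(B) = 25.13 mol
n(Z) = 13.60 mol
n(J) = 1540 / 65.70 = 23.44 mol
n/ν → B: 8.377, Z: 13.60, J: 11.72; B is limiting.
n(R) = (2/3) × 25.13 = 16.75 mol

16.8 mol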